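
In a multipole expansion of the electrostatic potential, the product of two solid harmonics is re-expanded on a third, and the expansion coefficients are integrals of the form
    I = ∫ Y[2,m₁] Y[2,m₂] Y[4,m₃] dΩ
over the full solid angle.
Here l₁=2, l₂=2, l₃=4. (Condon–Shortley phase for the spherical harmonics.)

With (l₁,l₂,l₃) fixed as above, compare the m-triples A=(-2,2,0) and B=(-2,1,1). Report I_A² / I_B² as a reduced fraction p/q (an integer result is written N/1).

l's match ⇒ only the (l;m) 3-j factors differ between A and B.
A: triangle coeff Δ(2,2,4) = 1/630; Σ_t [0,0]: t=0:+1/576 = 1/576; (3j)²=1/630 [(2 2 4; -2 2 0)], sign=+1
B: triangle coeff Δ(2,2,4) = 1/630; Σ_t [0,0]: t=0:+1/144 = 1/144; (3j)²=1/126 [(2 2 4; -2 1 1)], sign=-1
I_A²/I_B² = (1/630)/(1/126) = 1/5

1/5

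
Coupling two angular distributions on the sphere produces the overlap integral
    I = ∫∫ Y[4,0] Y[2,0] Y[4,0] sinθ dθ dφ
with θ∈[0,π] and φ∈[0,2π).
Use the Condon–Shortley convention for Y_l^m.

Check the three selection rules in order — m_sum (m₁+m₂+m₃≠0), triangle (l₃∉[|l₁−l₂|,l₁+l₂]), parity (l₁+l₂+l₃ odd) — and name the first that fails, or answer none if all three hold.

m₁+m₂+m₃ = 0 + 0 + 0 = 0  ✓
triangle: |4−2|=2 ≤ l₃=4 ≤ 4+2=6  ✓
parity: l₁+l₂+l₃ = 10 is even  ✓

none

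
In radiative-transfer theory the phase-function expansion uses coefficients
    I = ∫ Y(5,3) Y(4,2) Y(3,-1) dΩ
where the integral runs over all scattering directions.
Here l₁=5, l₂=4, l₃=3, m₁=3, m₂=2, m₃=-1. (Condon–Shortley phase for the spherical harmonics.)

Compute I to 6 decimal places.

0.000000

3 + 2 − 1 = 4 ≠ 0: azimuthal integral kills it; I = 0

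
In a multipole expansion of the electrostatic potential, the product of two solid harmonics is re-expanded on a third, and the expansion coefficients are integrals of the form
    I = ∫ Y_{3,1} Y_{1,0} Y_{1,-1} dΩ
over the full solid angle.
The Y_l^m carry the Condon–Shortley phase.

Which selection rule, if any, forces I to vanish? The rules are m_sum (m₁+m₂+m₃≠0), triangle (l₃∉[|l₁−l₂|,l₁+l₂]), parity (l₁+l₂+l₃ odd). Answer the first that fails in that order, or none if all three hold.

triangle

Σmᵢ = 0  ✓
l₃∈[|l₁−l₂|,l₁+l₂]=[2,4], have l₃=1  ✗
Σlᵢ = 5 ⇒ odd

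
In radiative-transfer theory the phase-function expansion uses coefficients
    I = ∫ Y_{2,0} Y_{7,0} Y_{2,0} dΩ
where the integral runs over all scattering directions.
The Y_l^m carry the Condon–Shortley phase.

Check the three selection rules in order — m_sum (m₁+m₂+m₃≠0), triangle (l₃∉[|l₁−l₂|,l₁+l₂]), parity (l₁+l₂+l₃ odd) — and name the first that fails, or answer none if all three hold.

triangle

azimuthal sum: 0 + 0 + 0 = 0  ✓
5 ≤ 2 ≤ 9 (triangle on l)  ✗
L = 2 + 7 + 2 = 11 (odd)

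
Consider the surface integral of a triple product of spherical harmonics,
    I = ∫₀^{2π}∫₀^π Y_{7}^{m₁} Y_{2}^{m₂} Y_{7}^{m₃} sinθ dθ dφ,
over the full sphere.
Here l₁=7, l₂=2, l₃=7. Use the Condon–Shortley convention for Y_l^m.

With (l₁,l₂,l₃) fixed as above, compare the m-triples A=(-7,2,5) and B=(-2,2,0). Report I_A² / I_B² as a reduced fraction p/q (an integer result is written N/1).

Shared (l₁,l₂,l₃)=(7,2,7): N and (l;000)² cancel in I_A²/I_B².
A: Δ = 2!·12!·2!/17! = 1/185640; Racah Σ t=2..2: t=2:+1/1916006400 = 1/1916006400; ⇒ 3j(7 2 7; -7 2 5)² = 1/340, sgn +1
B: Δ = 2!·12!·2!/17! = 1/185640; Racah Σ t=2..2: t=2:+1/2419200 = 1/2419200; ⇒ 3j(7 2 7; -2 2 0)² = 27/1105, sgn -1
I_A²/I_B² = (1/340)/(27/1105) = 13/108

13/108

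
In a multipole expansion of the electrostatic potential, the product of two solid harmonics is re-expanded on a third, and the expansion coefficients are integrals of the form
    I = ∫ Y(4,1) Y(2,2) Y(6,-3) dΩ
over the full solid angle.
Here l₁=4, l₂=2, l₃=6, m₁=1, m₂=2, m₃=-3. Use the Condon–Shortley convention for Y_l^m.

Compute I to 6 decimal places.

Checks pass: Σm=0; 12 even; l₃=6∈[2,6].
(2·4+1)(2·2+1)(2·6+1) = 585
Δ: 0! 8! 4! / 13! → 1/6435
sum: t=0:+1/2304 = 1/2304
3j²(4 2 6; 0 0 0) = Δ·Π!·Σ² = 5/143  (sign +1)
sum: t=0:+1/17280 = 1/17280
3j²(4 2 6; 1 2 -3) = Δ·Π!·Σ² = 14/715  (sign -1)
combine: 4πI² = 585·5/143·14/715 = 630/1573
take √, sign -1: I = -0.17852580

-0.178526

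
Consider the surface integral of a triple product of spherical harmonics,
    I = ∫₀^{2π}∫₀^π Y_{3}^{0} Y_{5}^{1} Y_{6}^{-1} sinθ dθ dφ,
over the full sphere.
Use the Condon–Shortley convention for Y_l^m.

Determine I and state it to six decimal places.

Rules hold: Σm=0, L=14 even, 2≤6≤8.
N = 7·11·13 = 1001
Δ = 2!·4!·8!/15! = 1/675675
Racah Σ t=0..2: t=0:+1/8640 t=1:−1/2304 t=2:+1/8640 = -7/34560
⇒ 3j(3 5 6; 0 0 0)² = 7/429, sgn -1
Racah Σ t=0..2: t=0:+1/17280 t=1:−1/2880 t=2:+1/6912 = -1/6912
⇒ 3j(3 5 6; 0 1 -1)² = 5/429, sgn +1
4πI² = N·(3j₀)²·(3jₘ)² = 245/1287
I = -1·√(0.190365/4π) = -0.12308038

-0.123080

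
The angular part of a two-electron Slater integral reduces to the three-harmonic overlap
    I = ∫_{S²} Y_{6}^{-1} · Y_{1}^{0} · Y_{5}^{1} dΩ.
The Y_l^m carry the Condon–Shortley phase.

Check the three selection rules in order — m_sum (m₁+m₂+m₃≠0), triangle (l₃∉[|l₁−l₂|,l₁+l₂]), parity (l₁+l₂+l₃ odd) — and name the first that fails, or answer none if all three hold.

azimuthal sum: -1 + 0 + 1 = 0  ✓
5 ≤ 5 ≤ 7 (triangle on l)  ✓
L = 6 + 1 + 5 = 12 (even)  ✓

none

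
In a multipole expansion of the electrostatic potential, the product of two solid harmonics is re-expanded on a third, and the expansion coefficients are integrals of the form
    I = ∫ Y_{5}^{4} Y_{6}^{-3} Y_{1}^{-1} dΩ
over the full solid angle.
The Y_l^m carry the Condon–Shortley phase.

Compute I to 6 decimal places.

m-sum 0 ✓  L=12 even ✓  1≤1≤11 ✓
Π(2lᵢ+1) = 11×13×3 = 429
triangle coeff Δ(5,6,1) = 1/858
Σ_t [5,5]: t=5:−1/14400 = -1/14400
(3j)²=6/143 [(5 6 1; 0 0 0)], sign=+1
Σ_t [1,1]: t=1:−1/725760 = -1/725760
(3j)²=1/286 [(5 6 1; 4 -3 -1)], sign=-1
⇒ 4πI² = 9/143
I = (-1)√(9/143/(4π)) = -0.07076985

-0.070770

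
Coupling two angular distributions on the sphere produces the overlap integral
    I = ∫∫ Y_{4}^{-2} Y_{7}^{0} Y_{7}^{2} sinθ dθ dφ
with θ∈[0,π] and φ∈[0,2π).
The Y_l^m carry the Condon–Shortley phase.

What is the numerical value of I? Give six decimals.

-0.112312

Checks pass: Σm=0; 18 even; l₃=7∈[3,11].
(2·4+1)(2·7+1)(2·7+1) = 2025
Δ: 4! 4! 10! / 19! → 1/58198140
sum: t=0:+1/17418240 t=1:−1/622080 t=2:+1/230400 t=3:−1/622080 t=4:+1/17418240 = 1/806400
3j²(4 7 7; 0 0 0) = Δ·Π!·Σ² = 2268/230945  (sign -1)
sum: t=2:+1/1382400 t=3:−1/622080 t=4:+1/2903040 = -47/87091200
3j²(4 7 7; -2 0 2) = Δ·Π!·Σ² = 2209/277134  (sign +1)
combine: 4πI² = 2025·2268/230945·2209/277134 = 338175810/2133423721
take √, sign -1: I = -0.11231242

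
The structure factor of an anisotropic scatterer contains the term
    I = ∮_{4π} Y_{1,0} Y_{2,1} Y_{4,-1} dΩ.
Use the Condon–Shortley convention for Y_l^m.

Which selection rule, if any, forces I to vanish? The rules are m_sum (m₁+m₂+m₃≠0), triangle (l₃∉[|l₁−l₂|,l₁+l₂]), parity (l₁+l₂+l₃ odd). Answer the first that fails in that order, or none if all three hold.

Σmᵢ = 0  ✓
l₃∈[|l₁−l₂|,l₁+l₂]=[1,3], have l₃=4  ✗
Σlᵢ = 7 ⇒ odd

triangle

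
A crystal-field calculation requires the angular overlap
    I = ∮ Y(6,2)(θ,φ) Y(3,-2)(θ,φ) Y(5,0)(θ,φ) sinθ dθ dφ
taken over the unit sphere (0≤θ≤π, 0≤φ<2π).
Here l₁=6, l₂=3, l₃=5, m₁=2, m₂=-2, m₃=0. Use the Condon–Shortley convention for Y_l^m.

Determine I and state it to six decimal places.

-0.077843

Rules hold: Σm=0, L=14 even, 3≤5≤9.
N = 13·7·11 = 1001
Δ = 4!·8!·2!/15! = 1/675675
Racah Σ t=1..3: t=1:−1/8640 t=2:+1/2304 t=3:−1/8640 = 7/34560
⇒ 3j(6 3 5; 0 0 0)² = 7/429, sgn -1
Racah Σ t=0..1: t=0:+1/13824 t=1:−1/8640 = -1/23040
⇒ 3j(6 3 5; 2 -2 0)² = 2/429, sgn +1
4πI² = N·(3j₀)²·(3jₘ)² = 98/1287
I = -1·√(0.0761461/4π) = -0.07784287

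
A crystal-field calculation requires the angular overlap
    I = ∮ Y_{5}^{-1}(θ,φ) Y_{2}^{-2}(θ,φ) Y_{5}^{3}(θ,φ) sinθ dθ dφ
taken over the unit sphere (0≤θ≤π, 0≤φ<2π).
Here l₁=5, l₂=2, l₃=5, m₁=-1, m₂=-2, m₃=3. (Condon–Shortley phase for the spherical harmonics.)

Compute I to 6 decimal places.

m-sum 0 ✓  L=12 even ✓  3≤5≤7 ✓
Π(2lᵢ+1) = 11×5×11 = 605
triangle coeff Δ(5,2,5) = 1/38610
Σ_t [0,2]: t=0:+1/2880 t=1:−1/576 t=2:+1/2880 = -1/960
(3j)²=10/429 [(5 2 5; 0 0 0)], sign=+1
Σ_t [0,0]: t=0:+1/5760 = 1/5760
(3j)²=56/2145 [(5 2 5; -1 -2 3)], sign=+1
⇒ 4πI² = 560/1521
I = (+1)√(560/1521/(4π)) = 0.17116875

0.171169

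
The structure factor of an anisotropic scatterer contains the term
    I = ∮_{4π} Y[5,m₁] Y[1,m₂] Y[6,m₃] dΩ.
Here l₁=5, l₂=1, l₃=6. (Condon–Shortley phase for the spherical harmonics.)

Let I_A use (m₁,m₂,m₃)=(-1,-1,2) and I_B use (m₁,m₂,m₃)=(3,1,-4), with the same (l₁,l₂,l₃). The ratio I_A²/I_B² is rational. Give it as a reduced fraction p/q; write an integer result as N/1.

28/45

l's match ⇒ only the (l;m) 3-j factors differ between A and B.
A: triangle coeff Δ(5,1,6) = 1/858; Σ_t [0,0]: t=0:+1/34560 = 1/34560; (3j)²=14/429 [(5 1 6; -1 -1 2)], sign=+1
B: triangle coeff Δ(5,1,6) = 1/858; Σ_t [0,0]: t=0:+1/161280 = 1/161280; (3j)²=15/286 [(5 1 6; 3 1 -4)], sign=+1
I_A²/I_B² = (14/429)/(15/286) = 28/45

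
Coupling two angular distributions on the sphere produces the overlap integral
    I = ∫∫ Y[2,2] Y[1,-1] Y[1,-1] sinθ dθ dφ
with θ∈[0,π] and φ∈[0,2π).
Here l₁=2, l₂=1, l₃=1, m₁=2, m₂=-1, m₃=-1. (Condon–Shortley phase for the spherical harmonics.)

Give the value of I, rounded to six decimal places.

m-sum 0 ✓  L=4 even ✓  1≤1≤3 ✓
Π(2lᵢ+1) = 5×3×3 = 45
triangle coeff Δ(2,1,1) = 1/30
Σ_t [1,1]: t=1:−1/1 = -1/1
(3j)²=2/15 [(2 1 1; 0 0 0)], sign=+1
Σ_t [0,0]: t=0:+1/4 = 1/4
(3j)²=1/5 [(2 1 1; 2 -1 -1)], sign=+1
⇒ 4πI² = 6/5
I = (+1)√(6/5/(4π)) = 0.30901936

0.309019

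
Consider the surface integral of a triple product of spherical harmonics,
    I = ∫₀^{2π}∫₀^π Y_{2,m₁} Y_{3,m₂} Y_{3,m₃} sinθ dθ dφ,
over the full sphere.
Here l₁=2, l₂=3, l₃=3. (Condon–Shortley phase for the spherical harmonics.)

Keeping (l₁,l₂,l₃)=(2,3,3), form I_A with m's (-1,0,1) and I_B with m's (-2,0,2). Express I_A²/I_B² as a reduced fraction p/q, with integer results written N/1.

1/10

Same 2,3,3: normalisation and zero-m 3j drop out of the ratio.
A: Δ: 2! 2! 4! / 9! → 1/3780; sum: t=1:−1/8 t=2:+1/12 = -1/24; 3j²(2 3 3; -1 0 1) = Δ·Π!·Σ² = 1/210  (sign -1)
B: Δ: 2! 2! 4! / 9! → 1/3780; sum: t=2:+1/24 = 1/24; 3j²(2 3 3; -2 0 2) = Δ·Π!·Σ² = 1/21  (sign -1)
I_A²/I_B² = (1/210)/(1/21) = 1/10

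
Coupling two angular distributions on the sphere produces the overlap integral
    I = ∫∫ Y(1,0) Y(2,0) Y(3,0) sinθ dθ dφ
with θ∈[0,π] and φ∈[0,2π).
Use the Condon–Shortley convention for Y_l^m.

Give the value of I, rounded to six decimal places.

Rules hold: Σm=0, L=6 even, 1≤3≤3.
N = 3·5·7 = 105
Δ = 0!·2!·4!/7! = 1/105
Racah Σ t=0..0: t=0:+1/4 = 1/4
⇒ 3j(1 2 3; 0 0 0)² = 3/35, sgn -1
(m-triple is (0,0,0) — same symbol as above.)
4πI² = N·(3j₀)²·(3jₘ)² = 27/35
I = +1·√(0.771429/4π) = 0.24776670

0.247767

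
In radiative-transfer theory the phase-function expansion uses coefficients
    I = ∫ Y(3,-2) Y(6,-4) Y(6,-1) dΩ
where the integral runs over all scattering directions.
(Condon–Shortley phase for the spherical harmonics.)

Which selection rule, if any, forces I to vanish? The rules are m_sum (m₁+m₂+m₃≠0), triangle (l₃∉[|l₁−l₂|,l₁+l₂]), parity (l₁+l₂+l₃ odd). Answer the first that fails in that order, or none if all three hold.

azimuthal sum: -2 − 4 − 1 = -7  ✗
3 ≤ 6 ≤ 9 (triangle on l)
L = 3 + 6 + 6 = 15 (odd)

m_sum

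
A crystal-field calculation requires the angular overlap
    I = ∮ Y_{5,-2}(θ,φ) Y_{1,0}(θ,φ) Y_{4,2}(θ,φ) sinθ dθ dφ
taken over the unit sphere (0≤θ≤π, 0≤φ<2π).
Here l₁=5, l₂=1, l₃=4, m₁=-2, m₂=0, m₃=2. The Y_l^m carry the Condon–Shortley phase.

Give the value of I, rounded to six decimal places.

Rules hold: Σm=0, L=10 even, 4≤4≤6.
N = 11·3·9 = 297
Δ = 2!·8!·0!/11! = 1/495
Racah Σ t=1..1: t=1:−1/576 = -1/576
⇒ 3j(5 1 4; 0 0 0)² = 5/99, sgn -1
Racah Σ t=1..1: t=1:−1/1440 = -1/1440
⇒ 3j(5 1 4; -2 0 2)² = 7/165, sgn -1
4πI² = N·(3j₀)²·(3jₘ)² = 7/11
I = +1·√(0.636364/4π) = 0.22503380

0.225034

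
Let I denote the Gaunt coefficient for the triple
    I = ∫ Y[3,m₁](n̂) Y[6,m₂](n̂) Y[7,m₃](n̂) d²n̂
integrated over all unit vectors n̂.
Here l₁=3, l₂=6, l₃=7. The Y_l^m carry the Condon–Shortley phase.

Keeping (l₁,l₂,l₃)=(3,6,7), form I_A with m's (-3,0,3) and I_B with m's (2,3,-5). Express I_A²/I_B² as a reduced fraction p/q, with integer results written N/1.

Shared (l₁,l₂,l₃)=(3,6,7): N and (l;000)² cancel in I_A²/I_B².
A: Δ = 2!·4!·10!/17! = 1/2042040; Racah Σ t=2..2: t=2:+1/829440 = 1/829440; ⇒ 3j(3 6 7; -3 0 3)² = 225/9724, sgn +1
B: Δ = 2!·4!·10!/17! = 1/2042040; Racah Σ t=0..1: t=0:+1/4354560 t=1:−1/1935360 = -1/3483648; ⇒ 3j(3 6 7; 2 3 -5)² = 125/12376, sgn -1
I_A²/I_B² = (225/9724)/(125/12376) = 126/55

126/55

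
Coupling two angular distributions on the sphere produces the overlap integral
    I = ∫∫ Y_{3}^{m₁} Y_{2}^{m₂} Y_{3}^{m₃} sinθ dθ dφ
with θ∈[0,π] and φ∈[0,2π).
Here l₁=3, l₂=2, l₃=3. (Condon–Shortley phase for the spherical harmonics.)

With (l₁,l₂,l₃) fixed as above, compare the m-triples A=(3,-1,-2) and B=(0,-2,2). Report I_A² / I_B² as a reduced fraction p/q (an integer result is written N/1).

5/4

Shared (l₁,l₂,l₃)=(3,2,3): N and (l;000)² cancel in I_A²/I_B².
A: Δ = 2!·4!·2!/9! = 1/3780; Racah Σ t=0..0: t=0:+1/48 = 1/48; ⇒ 3j(3 2 3; 3 -1 -2)² = 5/84, sgn -1
B: Δ = 2!·4!·2!/9! = 1/3780; Racah Σ t=0..0: t=0:+1/24 = 1/24; ⇒ 3j(3 2 3; 0 -2 2)² = 1/21, sgn -1
I_A²/I_B² = (5/84)/(1/21) = 5/4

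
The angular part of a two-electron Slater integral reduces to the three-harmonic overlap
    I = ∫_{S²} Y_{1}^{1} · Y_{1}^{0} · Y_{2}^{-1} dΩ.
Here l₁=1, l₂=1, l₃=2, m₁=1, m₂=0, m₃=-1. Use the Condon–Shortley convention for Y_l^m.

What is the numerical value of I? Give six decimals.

-0.218510

Checks pass: Σm=0; 4 even; l₃=2∈[0,2].
(2·1+1)(2·1+1)(2·2+1) = 45
Δ: 0! 2! 2! / 5! → 1/30
sum: t=0:+1/1 = 1/1
3j²(1 1 2; 0 0 0) = Δ·Π!·Σ² = 2/15  (sign +1)
sum: t=0:+1/2 = 1/2
3j²(1 1 2; 1 0 -1) = Δ·Π!·Σ² = 1/10  (sign -1)
combine: 4πI² = 45·2/15·1/10 = 3/5
take √, sign -1: I = -0.21850969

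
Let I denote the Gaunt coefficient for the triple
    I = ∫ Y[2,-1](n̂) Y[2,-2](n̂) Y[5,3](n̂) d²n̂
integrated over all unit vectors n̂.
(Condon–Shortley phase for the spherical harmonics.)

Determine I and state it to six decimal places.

|2−2|≤5≤2+2 violated ⇒ I = 0

0.000000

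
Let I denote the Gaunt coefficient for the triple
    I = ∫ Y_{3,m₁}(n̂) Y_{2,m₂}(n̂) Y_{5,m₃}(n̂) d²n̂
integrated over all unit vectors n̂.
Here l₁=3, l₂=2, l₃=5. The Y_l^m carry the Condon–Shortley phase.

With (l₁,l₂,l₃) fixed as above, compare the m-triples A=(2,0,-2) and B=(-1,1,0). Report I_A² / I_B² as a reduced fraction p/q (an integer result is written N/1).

Shared (l₁,l₂,l₃)=(3,2,5): N and (l;000)² cancel in I_A²/I_B².
A: Δ = 0!·6!·4!/11! = 1/2310; Racah Σ t=0..0: t=0:+1/480 = 1/480; ⇒ 3j(3 2 5; 2 0 -2)² = 3/110, sgn -1
B: Δ = 0!·6!·4!/11! = 1/2310; Racah Σ t=0..0: t=0:+1/288 = 1/288; ⇒ 3j(3 2 5; -1 1 0)² = 5/231, sgn -1
I_A²/I_B² = (3/110)/(5/231) = 63/50

63/50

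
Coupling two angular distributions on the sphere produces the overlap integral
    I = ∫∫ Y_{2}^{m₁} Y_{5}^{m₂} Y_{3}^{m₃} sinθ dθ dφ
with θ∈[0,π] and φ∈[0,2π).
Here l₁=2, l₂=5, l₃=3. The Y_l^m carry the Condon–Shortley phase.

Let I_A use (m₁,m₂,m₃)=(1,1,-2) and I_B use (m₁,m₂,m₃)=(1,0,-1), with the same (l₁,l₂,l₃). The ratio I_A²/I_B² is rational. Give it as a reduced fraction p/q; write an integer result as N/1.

12/25

Same 2,5,3: normalisation and zero-m 3j drop out of the ratio.
A: Δ: 4! 0! 6! / 11! → 1/2310; sum: t=1:−1/720 = -1/720; 3j²(2 5 3; 1 1 -2) = Δ·Π!·Σ² = 4/385  (sign +1)
B: Δ: 4! 0! 6! / 11! → 1/2310; sum: t=1:−1/288 = -1/288; 3j²(2 5 3; 1 0 -1) = Δ·Π!·Σ² = 5/231  (sign -1)
I_A²/I_B² = (4/385)/(5/231) = 12/25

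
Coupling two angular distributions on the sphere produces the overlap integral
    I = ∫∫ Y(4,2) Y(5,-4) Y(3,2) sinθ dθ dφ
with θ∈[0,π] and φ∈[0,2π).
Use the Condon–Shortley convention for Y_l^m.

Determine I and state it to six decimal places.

Checks pass: Σm=0; 12 even; l₃=3∈[1,9].
(2·4+1)(2·5+1)(2·3+1) = 693
Δ: 6! 2! 4! / 13! → 1/180180
sum: t=2:+1/576 t=3:−1/144 t=4:+1/576 = -1/288
3j²(4 5 3; 0 0 0) = Δ·Π!·Σ² = 20/1001  (sign +1)
sum: t=0:+1/8640 t=1:−1/2880 = -1/4320
3j²(4 5 3; 2 -4 2) = Δ·Π!·Σ² = 8/429  (sign +1)
combine: 4πI² = 693·20/1001·8/429 = 480/1859
take √, sign +1: I = 0.14334284

0.143343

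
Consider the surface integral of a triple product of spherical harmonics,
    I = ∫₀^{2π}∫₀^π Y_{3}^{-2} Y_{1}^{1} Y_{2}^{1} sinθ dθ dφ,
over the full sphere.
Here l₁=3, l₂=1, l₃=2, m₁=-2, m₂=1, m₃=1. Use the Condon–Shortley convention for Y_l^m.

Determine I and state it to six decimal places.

0.261169

m-sum 0 ✓  L=6 even ✓  2≤2≤4 ✓
Π(2lᵢ+1) = 7×3×5 = 105
triangle coeff Δ(3,1,2) = 1/105
Σ_t [1,1]: t=1:−1/4 = -1/4
(3j)²=3/35 [(3 1 2; 0 0 0)], sign=-1
Σ_t [2,2]: t=2:+1/12 = 1/12
(3j)²=2/21 [(3 1 2; -2 1 1)], sign=-1
⇒ 4πI² = 6/7
I = (+1)√(6/7/(4π)) = 0.26116903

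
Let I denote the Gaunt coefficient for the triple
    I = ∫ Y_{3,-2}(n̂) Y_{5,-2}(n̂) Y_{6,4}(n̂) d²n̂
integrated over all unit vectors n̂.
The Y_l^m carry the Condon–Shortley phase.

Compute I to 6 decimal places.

0.088266

Checks pass: Σm=0; 14 even; l₃=6∈[2,8].
(2·3+1)(2·5+1)(2·6+1) = 1001
Δ: 2! 4! 8! / 15! → 1/675675
sum: t=0:+1/8640 t=1:−1/2304 t=2:+1/8640 = -7/34560
3j²(3 5 6; 0 0 0) = Δ·Π!·Σ² = 7/429  (sign -1)
sum: t=1:−1/34560 t=2:+1/60480 = -1/80640
3j²(3 5 6; -2 -2 4) = Δ·Π!·Σ² = 6/1001  (sign -1)
combine: 4πI² = 1001·7/429·6/1001 = 14/143
take √, sign +1: I = 0.08826552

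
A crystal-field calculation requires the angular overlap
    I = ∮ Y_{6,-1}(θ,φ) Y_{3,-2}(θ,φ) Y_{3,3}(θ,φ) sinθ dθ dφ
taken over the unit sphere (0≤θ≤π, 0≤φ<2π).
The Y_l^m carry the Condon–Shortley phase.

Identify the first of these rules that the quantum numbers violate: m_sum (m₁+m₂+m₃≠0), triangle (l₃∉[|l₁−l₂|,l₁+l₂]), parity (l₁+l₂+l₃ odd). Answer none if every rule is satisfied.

none

m₁+m₂+m₃ = -1 − 2 + 3 = 0  ✓
triangle: |6−3|=3 ≤ l₃=3 ≤ 6+3=9  ✓
parity: l₁+l₂+l₃ = 12 is even  ✓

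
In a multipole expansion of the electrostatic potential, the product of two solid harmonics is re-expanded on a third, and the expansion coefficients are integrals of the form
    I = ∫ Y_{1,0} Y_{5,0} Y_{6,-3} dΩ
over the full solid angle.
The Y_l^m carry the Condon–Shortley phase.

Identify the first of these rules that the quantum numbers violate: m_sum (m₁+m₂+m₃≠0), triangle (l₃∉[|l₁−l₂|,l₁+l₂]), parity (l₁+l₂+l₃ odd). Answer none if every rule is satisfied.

Σmᵢ = -3  ✗
l₃∈[|l₁−l₂|,l₁+l₂]=[4,6], have l₃=6
Σlᵢ = 12 ⇒ even

m_sum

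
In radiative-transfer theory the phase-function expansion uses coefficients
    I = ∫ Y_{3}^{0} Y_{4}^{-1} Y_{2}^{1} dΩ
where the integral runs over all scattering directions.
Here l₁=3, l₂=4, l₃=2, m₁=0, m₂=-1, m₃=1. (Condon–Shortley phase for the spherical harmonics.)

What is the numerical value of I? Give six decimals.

Σlᵢ=9 odd — θ-integrand is odd under cosθ→−cosθ; I=0

0.000000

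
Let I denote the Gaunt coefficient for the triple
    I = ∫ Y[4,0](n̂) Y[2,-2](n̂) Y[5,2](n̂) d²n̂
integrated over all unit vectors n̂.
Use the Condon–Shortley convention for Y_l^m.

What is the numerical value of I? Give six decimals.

Σlᵢ=11 odd — θ-integrand is odd under cosθ→−cosθ; I=0

0.000000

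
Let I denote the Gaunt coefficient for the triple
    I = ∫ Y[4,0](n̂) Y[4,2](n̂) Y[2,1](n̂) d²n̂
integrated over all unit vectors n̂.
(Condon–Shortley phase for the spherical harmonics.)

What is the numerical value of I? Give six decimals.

0 + 2 + 1 = 3 ≠ 0: azimuthal integral kills it; I = 0

0.000000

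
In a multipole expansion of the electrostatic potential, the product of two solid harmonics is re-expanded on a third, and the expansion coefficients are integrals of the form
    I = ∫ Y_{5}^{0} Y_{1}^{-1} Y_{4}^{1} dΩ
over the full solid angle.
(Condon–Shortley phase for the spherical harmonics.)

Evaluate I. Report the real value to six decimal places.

0.155288

Rules hold: Σm=0, L=10 even, 4≤4≤6.
N = 11·3·9 = 297
Δ = 2!·8!·0!/11! = 1/495
Racah Σ t=1..1: t=1:−1/576 = -1/576
⇒ 3j(5 1 4; 0 0 0)² = 5/99, sgn -1
Racah Σ t=0..0: t=0:+1/1440 = 1/1440
⇒ 3j(5 1 4; 0 -1 1)² = 2/99, sgn -1
4πI² = N·(3j₀)²·(3jₘ)² = 10/33
I = +1·√(0.30303/4π) = 0.15528807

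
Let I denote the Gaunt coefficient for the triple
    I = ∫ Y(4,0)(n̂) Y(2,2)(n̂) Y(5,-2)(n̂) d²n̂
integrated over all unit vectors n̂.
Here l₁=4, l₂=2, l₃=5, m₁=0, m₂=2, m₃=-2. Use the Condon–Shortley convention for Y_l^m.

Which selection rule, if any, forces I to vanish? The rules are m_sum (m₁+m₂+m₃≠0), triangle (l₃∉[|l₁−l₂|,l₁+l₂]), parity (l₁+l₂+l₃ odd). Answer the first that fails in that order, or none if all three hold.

m₁+m₂+m₃ = 0 + 2 − 2 = 0  ✓
triangle: |4−2|=2 ≤ l₃=5 ≤ 4+2=6  ✓
parity: l₁+l₂+l₃ = 11 is odd  ✗

parity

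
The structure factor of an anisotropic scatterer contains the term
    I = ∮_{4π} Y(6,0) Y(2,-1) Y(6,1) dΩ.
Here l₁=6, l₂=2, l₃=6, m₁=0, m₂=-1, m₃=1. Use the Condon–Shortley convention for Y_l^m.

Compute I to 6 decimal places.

-0.030344

Checks pass: Σm=0; 14 even; l₃=6∈[4,8].
(2·6+1)(2·2+1)(2·6+1) = 845
Δ: 2! 10! 2! / 15! → 1/90090
sum: t=0:+1/69120 t=1:−1/14400 t=2:+1/69120 = -7/172800
3j²(6 2 6; 0 0 0) = Δ·Π!·Σ² = 14/715  (sign -1)
sum: t=0:+1/34560 t=1:−1/28800 = -1/172800
3j²(6 2 6; 0 -1 1) = Δ·Π!·Σ² = 1/1430  (sign +1)
combine: 4πI² = 845·14/715·1/1430 = 7/605
take √, sign -1: I = -0.03034355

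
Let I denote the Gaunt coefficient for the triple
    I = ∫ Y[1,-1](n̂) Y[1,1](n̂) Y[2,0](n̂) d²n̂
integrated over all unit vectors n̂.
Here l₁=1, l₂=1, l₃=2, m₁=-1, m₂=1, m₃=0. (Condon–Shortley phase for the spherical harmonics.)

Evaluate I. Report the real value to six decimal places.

0.126157

Checks pass: Σm=0; 4 even; l₃=2∈[0,2].
(2·1+1)(2·1+1)(2·2+1) = 45
Δ: 0! 2! 2! / 5! → 1/30
sum: t=0:+1/1 = 1/1
3j²(1 1 2; 0 0 0) = Δ·Π!·Σ² = 2/15  (sign +1)
sum: t=0:+1/4 = 1/4
3j²(1 1 2; -1 1 0) = Δ·Π!·Σ² = 1/30  (sign +1)
combine: 4πI² = 45·2/15·1/30 = 1/5
take √, sign +1: I = 0.12615663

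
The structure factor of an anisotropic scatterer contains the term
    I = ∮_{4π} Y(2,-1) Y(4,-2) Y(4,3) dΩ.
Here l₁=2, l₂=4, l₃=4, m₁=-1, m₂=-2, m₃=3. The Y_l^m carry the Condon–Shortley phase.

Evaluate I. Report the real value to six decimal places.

m-sum 0 ✓  L=10 even ✓  2≤4≤6 ✓
Π(2lᵢ+1) = 5×9×9 = 405
triangle coeff Δ(2,4,4) = 1/13860
Σ_t [0,2]: t=0:+1/192 t=1:−1/36 t=2:+1/192 = -5/288
(3j)²=20/693 [(2 4 4; 0 0 0)], sign=-1
Σ_t [1,2]: t=1:−1/240 t=2:+1/1440 = -1/288
(3j)²=5/132 [(2 4 4; -1 -2 3)], sign=+1
⇒ 4πI² = 375/847
I = (-1)√(375/847/(4π)) = -0.18770204

-0.187702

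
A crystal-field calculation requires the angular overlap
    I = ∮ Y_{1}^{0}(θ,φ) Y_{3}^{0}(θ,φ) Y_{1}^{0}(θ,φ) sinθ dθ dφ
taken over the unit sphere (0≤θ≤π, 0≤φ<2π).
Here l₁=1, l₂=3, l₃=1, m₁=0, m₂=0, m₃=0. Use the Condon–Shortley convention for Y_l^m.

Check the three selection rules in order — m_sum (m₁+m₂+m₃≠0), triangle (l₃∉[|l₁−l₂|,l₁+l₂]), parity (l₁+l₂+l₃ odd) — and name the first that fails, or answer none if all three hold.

m₁+m₂+m₃ = 0 + 0 + 0 = 0  ✓
triangle: |1−3|=2 ≤ l₃=1 ≤ 1+3=4  ✗
parity: l₁+l₂+l₃ = 5 is odd

triangle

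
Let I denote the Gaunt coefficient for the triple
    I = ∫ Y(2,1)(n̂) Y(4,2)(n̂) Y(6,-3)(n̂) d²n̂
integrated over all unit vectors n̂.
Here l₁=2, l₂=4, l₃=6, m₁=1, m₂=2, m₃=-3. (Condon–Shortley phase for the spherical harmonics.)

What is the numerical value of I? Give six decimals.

Checks pass: Σm=0; 12 even; l₃=6∈[2,6].
(2·2+1)(2·4+1)(2·6+1) = 585
Δ: 0! 4! 8! / 13! → 1/6435
sum: t=0:+1/2304 = 1/2304
3j²(2 4 6; 0 0 0) = Δ·Π!·Σ² = 5/143  (sign +1)
sum: t=0:+1/8640 = 1/8640
3j²(2 4 6; 1 2 -3) = Δ·Π!·Σ² = 28/715  (sign -1)
combine: 4πI² = 585·5/143·28/715 = 1260/1573
take √, sign -1: I = -0.25247360

-0.252474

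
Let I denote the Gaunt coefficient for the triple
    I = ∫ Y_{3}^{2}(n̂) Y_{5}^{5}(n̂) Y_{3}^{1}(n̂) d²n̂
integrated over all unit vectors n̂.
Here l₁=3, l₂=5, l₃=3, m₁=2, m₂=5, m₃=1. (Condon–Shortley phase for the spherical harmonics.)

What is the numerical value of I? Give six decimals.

Σmᵢ = 8 ≠ 0, so the φ-integral vanishes; I = 0

0.000000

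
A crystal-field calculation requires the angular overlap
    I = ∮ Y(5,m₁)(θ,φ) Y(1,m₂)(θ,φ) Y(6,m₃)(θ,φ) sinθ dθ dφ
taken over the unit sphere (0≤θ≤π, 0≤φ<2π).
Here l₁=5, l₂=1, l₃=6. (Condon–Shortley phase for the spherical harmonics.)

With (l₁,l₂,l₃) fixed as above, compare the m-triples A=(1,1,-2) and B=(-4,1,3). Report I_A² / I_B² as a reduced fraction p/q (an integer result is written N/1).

Shared (l₁,l₂,l₃)=(5,1,6): N and (l;000)² cancel in I_A²/I_B².
A: Δ = 0!·10!·2!/13! = 1/858; Racah Σ t=0..0: t=0:+1/34560 = 1/34560; ⇒ 3j(5 1 6; 1 1 -2)² = 14/429, sgn +1
B: Δ = 0!·10!·2!/13! = 1/858; Racah Σ t=0..0: t=0:+1/725760 = 1/725760; ⇒ 3j(5 1 6; -4 1 3)² = 1/286, sgn -1
I_A²/I_B² = (14/429)/(1/286) = 28/3

28/3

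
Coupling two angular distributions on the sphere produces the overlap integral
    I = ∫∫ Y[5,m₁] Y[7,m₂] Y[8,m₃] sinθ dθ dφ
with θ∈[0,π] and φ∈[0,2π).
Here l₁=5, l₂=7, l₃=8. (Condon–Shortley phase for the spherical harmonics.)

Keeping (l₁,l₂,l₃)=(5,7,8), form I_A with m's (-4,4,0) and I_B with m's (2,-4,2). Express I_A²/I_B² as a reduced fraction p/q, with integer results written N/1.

Same 5,7,8: normalisation and zero-m 3j drop out of the ratio.
A: Δ: 4! 6! 10! / 21! → 1/814773960; sum: t=3:−1/348364800 t=4:+1/87091200 = 1/116121600; 3j²(5 7 8; -4 4 0) = Δ·Π!·Σ² = 54/4199  (sign +1)
B: Δ: 4! 6! 10! / 21! → 1/814773960; sum: t=0:+1/26127360 t=1:−1/23224320 t=2:+1/174182400 t=3:−1/15676416000 = 1/1119744000; 3j²(5 7 8; 2 -4 2) = Δ·Π!·Σ² = 7/377910  (sign +1)
I_A²/I_B² = (54/4199)/(7/377910) = 4860/7

4860/7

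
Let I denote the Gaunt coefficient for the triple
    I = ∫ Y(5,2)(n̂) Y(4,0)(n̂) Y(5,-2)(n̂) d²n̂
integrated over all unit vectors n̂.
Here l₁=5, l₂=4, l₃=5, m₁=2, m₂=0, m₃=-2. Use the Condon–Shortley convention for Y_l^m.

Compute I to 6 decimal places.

-0.021700

Rules hold: Σm=0, L=14 even, 1≤5≤9.
N = 11·9·11 = 1089
Δ = 4!·6!·4!/15! = 1/3153150
Racah Σ t=0..4: t=0:+1/69120 t=1:−1/1728 t=2:+1/576 t=3:−1/1728 t=4:+1/69120 = 7/11520
⇒ 3j(5 4 5; 0 0 0)² = 2/143, sgn -1
Racah Σ t=0..3: t=0:+1/20736 t=1:−1/1728 t=2:+1/1920 t=3:−1/25920 = -1/20736
⇒ 3j(5 4 5; 2 0 -2)² = 1/2574, sgn +1
4πI² = N·(3j₀)²·(3jₘ)² = 1/169
I = -1·√(0.00591716/4π) = -0.02169960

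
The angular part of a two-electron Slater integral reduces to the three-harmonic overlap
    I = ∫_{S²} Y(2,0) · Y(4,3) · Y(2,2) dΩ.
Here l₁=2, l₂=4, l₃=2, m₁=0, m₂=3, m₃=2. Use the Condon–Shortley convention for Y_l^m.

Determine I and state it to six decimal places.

Σmᵢ = 5 ≠ 0, so the φ-integral vanishes; I = 0

0.000000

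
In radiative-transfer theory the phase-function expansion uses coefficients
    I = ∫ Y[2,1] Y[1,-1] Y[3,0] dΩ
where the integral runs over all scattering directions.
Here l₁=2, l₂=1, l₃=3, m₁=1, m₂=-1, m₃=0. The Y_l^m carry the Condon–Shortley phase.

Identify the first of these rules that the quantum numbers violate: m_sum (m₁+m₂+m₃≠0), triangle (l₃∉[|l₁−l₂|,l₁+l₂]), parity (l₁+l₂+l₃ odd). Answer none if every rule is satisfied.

Σmᵢ = 0  ✓
l₃∈[|l₁−l₂|,l₁+l₂]=[1,3], have l₃=3  ✓
Σlᵢ = 6 ⇒ even  ✓

none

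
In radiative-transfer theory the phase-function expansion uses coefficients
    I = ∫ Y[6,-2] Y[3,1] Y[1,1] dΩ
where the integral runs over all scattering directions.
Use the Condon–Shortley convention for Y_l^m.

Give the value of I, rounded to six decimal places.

triangle: need 3≤l₃≤9, have 1; I=0

0.000000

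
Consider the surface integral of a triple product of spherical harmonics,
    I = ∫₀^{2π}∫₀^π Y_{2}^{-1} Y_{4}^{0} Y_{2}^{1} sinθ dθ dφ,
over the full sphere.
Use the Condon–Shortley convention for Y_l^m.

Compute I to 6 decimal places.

Checks pass: Σm=0; 8 even; l₃=2∈[2,6].
(2·2+1)(2·4+1)(2·2+1) = 225
Δ: 4! 0! 4! / 9! → 1/630
sum: t=2:+1/16 = 1/16
3j²(2 4 2; 0 0 0) = Δ·Π!·Σ² = 2/35  (sign +1)
sum: t=3:−1/36 = -1/36
3j²(2 4 2; -1 0 1) = Δ·Π!·Σ² = 8/315  (sign +1)
combine: 4πI² = 225·2/35·8/315 = 16/49
take √, sign +1: I = 0.16119702

0.161197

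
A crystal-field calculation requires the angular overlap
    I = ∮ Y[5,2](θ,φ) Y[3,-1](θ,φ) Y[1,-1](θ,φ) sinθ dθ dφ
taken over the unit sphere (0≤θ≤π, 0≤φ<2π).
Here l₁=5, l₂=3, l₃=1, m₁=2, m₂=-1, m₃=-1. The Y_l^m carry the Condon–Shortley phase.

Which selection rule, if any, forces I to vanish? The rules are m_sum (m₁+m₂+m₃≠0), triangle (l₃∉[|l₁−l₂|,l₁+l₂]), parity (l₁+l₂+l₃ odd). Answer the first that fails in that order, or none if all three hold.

triangle

Σmᵢ = 0  ✓
l₃∈[|l₁−l₂|,l₁+l₂]=[2,8], have l₃=1  ✗
Σlᵢ = 9 ⇒ odd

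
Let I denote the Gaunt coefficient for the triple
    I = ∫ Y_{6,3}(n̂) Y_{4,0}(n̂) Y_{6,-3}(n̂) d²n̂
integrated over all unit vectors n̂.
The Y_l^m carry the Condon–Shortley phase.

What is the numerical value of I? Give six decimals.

0.081461

Rules hold: Σm=0, L=16 even, 2≤6≤10.
N = 13·9·13 = 1521
Δ = 4!·8!·4!/17! = 1/15315300
Racah Σ t=0..4: t=0:+1/829440 t=1:−1/25920 t=2:+1/9216 t=3:−1/25920 t=4:+1/829440 = 7/207360
⇒ 3j(6 4 6; 0 0 0)² = 28/2431, sgn +1
Racah Σ t=0..3: t=0:+1/414720 t=1:−1/51840 t=2:+1/80640 t=3:−1/1451520 = -1/193536
⇒ 3j(6 4 6; 3 0 -3)² = 81/17017, sgn +1
4πI² = N·(3j₀)²·(3jₘ)² = 2916/34969
I = +1·√(0.0833881/4π) = 0.08146053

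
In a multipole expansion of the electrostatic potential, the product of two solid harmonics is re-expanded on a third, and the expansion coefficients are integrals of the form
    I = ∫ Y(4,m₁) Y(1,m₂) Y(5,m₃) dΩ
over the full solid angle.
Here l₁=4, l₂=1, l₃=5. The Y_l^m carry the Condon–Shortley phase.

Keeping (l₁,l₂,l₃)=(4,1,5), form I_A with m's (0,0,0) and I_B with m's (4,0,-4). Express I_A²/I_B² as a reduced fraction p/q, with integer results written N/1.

Same 4,1,5: normalisation and zero-m 3j drop out of the ratio.
A: Δ: 0! 8! 2! / 11! → 1/495; sum: t=0:+1/576 = 1/576; 3j²(4 1 5; 0 0 0) = Δ·Π!·Σ² = 5/99  (sign -1)
B: Δ: 0! 8! 2! / 11! → 1/495; sum: t=0:+1/40320 = 1/40320; 3j²(4 1 5; 4 0 -4) = Δ·Π!·Σ² = 1/55  (sign -1)
I_A²/I_B² = (5/99)/(1/55) = 25/9

25/9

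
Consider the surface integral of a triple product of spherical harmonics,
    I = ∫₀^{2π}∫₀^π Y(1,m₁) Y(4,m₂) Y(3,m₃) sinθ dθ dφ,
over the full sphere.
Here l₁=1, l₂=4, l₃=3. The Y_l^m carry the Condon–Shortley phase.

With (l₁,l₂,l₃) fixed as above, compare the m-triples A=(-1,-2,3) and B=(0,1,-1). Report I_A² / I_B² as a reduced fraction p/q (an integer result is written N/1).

Shared (l₁,l₂,l₃)=(1,4,3): N and (l;000)² cancel in I_A²/I_B².
A: Δ = 2!·0!·6!/9! = 1/252; Racah Σ t=2..2: t=2:+1/1440 = 1/1440; ⇒ 3j(1 4 3; -1 -2 3)² = 1/252, sgn +1
B: Δ = 2!·0!·6!/9! = 1/252; Racah Σ t=1..1: t=1:−1/48 = -1/48; ⇒ 3j(1 4 3; 0 1 -1)² = 5/84, sgn -1
I_A²/I_B² = (1/252)/(5/84) = 1/15

1/15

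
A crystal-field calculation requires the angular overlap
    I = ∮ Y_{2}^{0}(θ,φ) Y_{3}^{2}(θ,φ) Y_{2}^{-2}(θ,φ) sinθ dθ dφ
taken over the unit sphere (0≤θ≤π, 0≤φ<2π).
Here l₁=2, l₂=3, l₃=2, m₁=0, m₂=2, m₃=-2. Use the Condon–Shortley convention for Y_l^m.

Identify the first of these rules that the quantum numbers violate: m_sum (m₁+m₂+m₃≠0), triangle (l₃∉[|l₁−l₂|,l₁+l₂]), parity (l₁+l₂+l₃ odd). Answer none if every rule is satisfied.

Σmᵢ = 0  ✓
l₃∈[|l₁−l₂|,l₁+l₂]=[1,5], have l₃=2  ✓
Σlᵢ = 7 ⇒ odd  ✗

parity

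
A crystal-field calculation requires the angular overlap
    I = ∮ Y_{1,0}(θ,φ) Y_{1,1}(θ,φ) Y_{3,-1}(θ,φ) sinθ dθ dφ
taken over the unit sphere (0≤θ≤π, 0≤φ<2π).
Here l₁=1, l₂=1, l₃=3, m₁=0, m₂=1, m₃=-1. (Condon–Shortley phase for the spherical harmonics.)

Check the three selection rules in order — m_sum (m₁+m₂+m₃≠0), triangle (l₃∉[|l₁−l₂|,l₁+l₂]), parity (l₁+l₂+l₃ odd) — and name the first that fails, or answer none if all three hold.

Σmᵢ = 0  ✓
l₃∈[|l₁−l₂|,l₁+l₂]=[0,2], have l₃=3  ✗
Σlᵢ = 5 ⇒ odd

triangle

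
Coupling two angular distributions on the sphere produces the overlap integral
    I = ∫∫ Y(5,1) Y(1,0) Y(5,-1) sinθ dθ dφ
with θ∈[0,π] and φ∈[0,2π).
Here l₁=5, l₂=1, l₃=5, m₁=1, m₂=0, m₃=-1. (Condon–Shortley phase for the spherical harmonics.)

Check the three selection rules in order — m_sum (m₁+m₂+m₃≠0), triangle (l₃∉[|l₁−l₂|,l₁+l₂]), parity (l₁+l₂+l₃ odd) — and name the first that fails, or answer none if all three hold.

Σmᵢ = 0  ✓
l₃∈[|l₁−l₂|,l₁+l₂]=[4,6], have l₃=5  ✓
Σlᵢ = 11 ⇒ odd  ✗

parity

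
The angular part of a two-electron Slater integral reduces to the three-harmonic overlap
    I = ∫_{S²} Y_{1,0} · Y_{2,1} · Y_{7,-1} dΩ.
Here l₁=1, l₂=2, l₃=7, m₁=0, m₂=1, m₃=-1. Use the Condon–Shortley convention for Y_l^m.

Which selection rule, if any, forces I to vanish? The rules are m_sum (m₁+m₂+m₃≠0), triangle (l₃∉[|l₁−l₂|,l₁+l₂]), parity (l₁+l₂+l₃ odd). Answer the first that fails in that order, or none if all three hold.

triangle

Σmᵢ = 0  ✓
l₃∈[|l₁−l₂|,l₁+l₂]=[1,3], have l₃=7  ✗
Σlᵢ = 10 ⇒ even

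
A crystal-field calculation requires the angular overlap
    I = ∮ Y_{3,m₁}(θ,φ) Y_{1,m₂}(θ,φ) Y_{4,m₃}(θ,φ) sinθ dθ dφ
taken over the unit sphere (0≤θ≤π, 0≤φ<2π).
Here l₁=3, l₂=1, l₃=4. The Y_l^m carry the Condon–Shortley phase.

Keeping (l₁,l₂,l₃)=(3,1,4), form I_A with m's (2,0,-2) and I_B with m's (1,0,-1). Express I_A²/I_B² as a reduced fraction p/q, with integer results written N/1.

l's match ⇒ only the (l;m) 3-j factors differ between A and B.
A: triangle coeff Δ(3,1,4) = 1/252; Σ_t [0,0]: t=0:+1/120 = 1/120; (3j)²=1/21 [(3 1 4; 2 0 -2)], sign=+1
B: triangle coeff Δ(3,1,4) = 1/252; Σ_t [0,0]: t=0:+1/48 = 1/48; (3j)²=5/84 [(3 1 4; 1 0 -1)], sign=-1
I_A²/I_B² = (1/21)/(5/84) = 4/5

4/5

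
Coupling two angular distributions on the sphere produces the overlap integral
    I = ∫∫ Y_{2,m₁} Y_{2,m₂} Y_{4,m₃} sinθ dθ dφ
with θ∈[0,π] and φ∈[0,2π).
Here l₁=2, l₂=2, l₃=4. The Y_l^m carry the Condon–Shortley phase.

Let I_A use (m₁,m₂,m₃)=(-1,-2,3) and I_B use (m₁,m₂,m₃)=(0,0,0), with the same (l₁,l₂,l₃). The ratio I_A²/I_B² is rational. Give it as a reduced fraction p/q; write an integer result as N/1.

Shared (l₁,l₂,l₃)=(2,2,4): N and (l;000)² cancel in I_A²/I_B².
A: Δ = 0!·4!·4!/9! = 1/630; Racah Σ t=0..0: t=0:+1/144 = 1/144; ⇒ 3j(2 2 4; -1 -2 3)² = 1/18, sgn -1
B: Δ = 0!·4!·4!/9! = 1/630; Racah Σ t=0..0: t=0:+1/16 = 1/16; ⇒ 3j(2 2 4; 0 0 0)² = 2/35, sgn +1
I_A²/I_B² = (1/18)/(2/35) = 35/36

35/36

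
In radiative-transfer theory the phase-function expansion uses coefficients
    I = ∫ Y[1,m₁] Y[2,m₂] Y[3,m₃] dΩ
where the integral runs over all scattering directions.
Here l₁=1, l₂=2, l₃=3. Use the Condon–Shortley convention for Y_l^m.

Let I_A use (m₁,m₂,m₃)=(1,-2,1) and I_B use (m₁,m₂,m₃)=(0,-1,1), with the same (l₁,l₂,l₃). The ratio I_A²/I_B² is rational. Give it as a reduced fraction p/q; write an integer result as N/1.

1/8

Shared (l₁,l₂,l₃)=(1,2,3): N and (l;000)² cancel in I_A²/I_B².
A: Δ = 0!·2!·4!/7! = 1/105; Racah Σ t=0..0: t=0:+1/48 = 1/48; ⇒ 3j(1 2 3; 1 -2 1)² = 1/105, sgn +1
B: Δ = 0!·2!·4!/7! = 1/105; Racah Σ t=0..0: t=0:+1/6 = 1/6; ⇒ 3j(1 2 3; 0 -1 1)² = 8/105, sgn +1
I_A²/I_B² = (1/105)/(8/105) = 1/8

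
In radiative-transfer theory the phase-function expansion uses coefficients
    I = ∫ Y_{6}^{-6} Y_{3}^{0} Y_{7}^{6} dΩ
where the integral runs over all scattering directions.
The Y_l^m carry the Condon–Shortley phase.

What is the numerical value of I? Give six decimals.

Rules hold: Σm=0, L=16 even, 3≤7≤9.
N = 13·7·15 = 1365
Δ = 2!·10!·4!/17! = 1/2042040
Racah Σ t=0..2: t=0:+1/207360 t=1:−1/57600 t=2:+1/207360 = -1/129600
⇒ 3j(6 3 7; 0 0 0)² = 168/12155, sgn +1
Racah Σ t=2..2: t=2:+1/43545600 = 1/43545600
⇒ 3j(6 3 7; -6 0 6)² = 33/1190, sgn -1
4πI² = N·(3j₀)²·(3jₘ)² = 756/1445
I = -1·√(0.523183/4π) = -0.20404316

-0.204043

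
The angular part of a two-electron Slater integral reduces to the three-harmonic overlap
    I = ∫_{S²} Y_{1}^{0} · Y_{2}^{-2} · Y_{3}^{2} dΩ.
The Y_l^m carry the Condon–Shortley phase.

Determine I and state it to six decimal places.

Checks pass: Σm=0; 6 even; l₃=3∈[1,3].
(2·1+1)(2·2+1)(2·3+1) = 105
Δ: 0! 2! 4! / 7! → 1/105
sum: t=0:+1/4 = 1/4
3j²(1 2 3; 0 0 0) = Δ·Π!·Σ² = 3/35  (sign -1)
sum: t=0:+1/24 = 1/24
3j²(1 2 3; 0 -2 2) = Δ·Π!·Σ² = 1/21  (sign -1)
combine: 4πI² = 105·3/35·1/21 = 3/7
take √, sign +1: I = 0.18467439

0.184674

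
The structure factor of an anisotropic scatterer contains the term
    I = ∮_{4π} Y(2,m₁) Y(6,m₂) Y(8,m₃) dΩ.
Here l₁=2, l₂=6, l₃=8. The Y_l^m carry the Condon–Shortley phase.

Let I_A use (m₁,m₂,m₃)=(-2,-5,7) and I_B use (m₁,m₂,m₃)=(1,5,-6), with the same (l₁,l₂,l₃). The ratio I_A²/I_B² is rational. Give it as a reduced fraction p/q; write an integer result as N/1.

15/8

Shared (l₁,l₂,l₃)=(2,6,8): N and (l;000)² cancel in I_A²/I_B².
A: Δ = 0!·4!·12!/17! = 1/30940; Racah Σ t=0..0: t=0:+1/958003200 = 1/958003200; ⇒ 3j(2 6 8; -2 -5 7)² = 3/68, sgn -1
B: Δ = 0!·4!·12!/17! = 1/30940; Racah Σ t=0..0: t=0:+1/239500800 = 1/239500800; ⇒ 3j(2 6 8; 1 5 -6)² = 2/85, sgn +1
I_A²/I_B² = (3/68)/(2/85) = 15/8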